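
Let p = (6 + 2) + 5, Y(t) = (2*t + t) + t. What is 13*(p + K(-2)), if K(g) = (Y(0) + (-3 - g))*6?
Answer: 91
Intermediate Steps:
Y(t) = 4*t (Y(t) = 3*t + t = 4*t)
p = 13 (p = 8 + 5 = 13)
K(g) = -18 - 6*g (K(g) = (4*0 + (-3 - g))*6 = (0 + (-3 - g))*6 = (-3 - g)*6 = -18 - 6*g)
13*(p + K(-2)) = 13*(13 + (-18 - 6*(-2))) = 13*(13 + (-18 + 12)) = 13*(13 - 6) = 13*7 = 91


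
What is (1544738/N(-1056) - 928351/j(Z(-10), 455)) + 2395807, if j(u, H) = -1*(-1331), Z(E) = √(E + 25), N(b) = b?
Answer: 152925300119/63888 ≈ 2.3936e+6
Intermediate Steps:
Z(E) = √(25 + E)
j(u, H) = 1331
(1544738/N(-1056) - 928351/j(Z(-10), 455)) + 2395807 = (1544738/(-1056) - 928351/1331) + 2395807 = (1544738*(-1/1056) - 928351*1/1331) + 2395807 = (-772369/528 - 928351/1331) + 2395807 = -138017497/63888 + 2395807 = 152925300119/63888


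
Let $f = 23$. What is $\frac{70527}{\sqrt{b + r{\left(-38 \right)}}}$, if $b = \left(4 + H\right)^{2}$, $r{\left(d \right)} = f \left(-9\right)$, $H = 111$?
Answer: $\frac{70527 \sqrt{13018}}{13018} \approx 618.13$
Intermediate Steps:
$r{\left(d \right)} = -207$ ($r{\left(d \right)} = 23 \left(-9\right) = -207$)
$b = 13225$ ($b = \left(4 + 111\right)^{2} = 115^{2} = 13225$)
$\frac{70527}{\sqrt{b + r{\left(-38 \right)}}} = \frac{70527}{\sqrt{13225 - 207}} = \frac{70527}{\sqrt{13018}} = 70527 \frac{\sqrt{13018}}{13018} = \frac{70527 \sqrt{13018}}{13018}$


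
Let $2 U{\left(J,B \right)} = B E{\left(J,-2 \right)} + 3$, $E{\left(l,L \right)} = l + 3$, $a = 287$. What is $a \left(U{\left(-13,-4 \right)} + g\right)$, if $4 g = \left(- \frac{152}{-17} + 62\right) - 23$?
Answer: $\frac{653499}{68} \approx 9610.3$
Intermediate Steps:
$E{\left(l,L \right)} = 3 + l$
$U{\left(J,B \right)} = \frac{3}{2} + \frac{B \left(3 + J\right)}{2}$ ($U{\left(J,B \right)} = \frac{B \left(3 + J\right) + 3}{2} = \frac{3 + B \left(3 + J\right)}{2} = \frac{3}{2} + \frac{B \left(3 + J\right)}{2}$)
$g = \frac{815}{68}$ ($g = \frac{\left(- \frac{152}{-17} + 62\right) - 23}{4} = \frac{\left(\left(-152\right) \left(- \frac{1}{17}\right) + 62\right) - 23}{4} = \frac{\left(\frac{152}{17} + 62\right) - 23}{4} = \frac{\frac{1206}{17} - 23}{4} = \frac{1}{4} \cdot \frac{815}{17} = \frac{815}{68} \approx 11.985$)
$a \left(U{\left(-13,-4 \right)} + g\right) = 287 \left(\left(\frac{3}{2} + \frac{1}{2} \left(-4\right) \left(3 - 13\right)\right) + \frac{815}{68}\right) = 287 \left(\left(\frac{3}{2} + \frac{1}{2} \left(-4\right) \left(-10\right)\right) + \frac{815}{68}\right) = 287 \left(\left(\frac{3}{2} + 20\right) + \frac{815}{68}\right) = 287 \left(\frac{43}{2} + \frac{815}{68}\right) = 287 \cdot \frac{2277}{68} = \frac{653499}{68}$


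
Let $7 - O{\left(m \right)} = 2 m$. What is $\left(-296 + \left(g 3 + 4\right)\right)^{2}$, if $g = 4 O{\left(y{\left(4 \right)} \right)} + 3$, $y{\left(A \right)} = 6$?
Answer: $117649$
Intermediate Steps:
$O{\left(m \right)} = 7 - 2 m$
$g = -17$ ($g = 4 \left(7 - 12\right) + 3 = 4 \left(-5\right) + 3 = -20 + 3 = -17$)
$\left(-296 + \left(g 3 + 4\right)\right)^{2} = \left(-296 + \left(\left(-17\right) 3 + 4\right)\right)^{2} = \left(-296 + \left(-51 + 4\right)\right)^{2} = \left(-296 - 47\right)^{2} = \left(-343\right)^{2} = 117649$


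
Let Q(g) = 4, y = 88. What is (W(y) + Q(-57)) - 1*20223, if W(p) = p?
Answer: -20131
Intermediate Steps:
(W(y) + Q(-57)) - 1*20223 = (88 + 4) - 1*20223 = 92 - 20223 = -20131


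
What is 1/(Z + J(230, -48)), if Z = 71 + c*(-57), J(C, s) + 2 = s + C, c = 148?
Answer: -1/8185 ≈ -0.00012217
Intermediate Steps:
J(C, s) = -2 + C + s (J(C, s) = -2 + (s + C) = -2 + (C + s) = -2 + C + s)
Z = -8365 (Z = 71 + 148*(-57) = 71 - 8436 = -8365)
1/(Z + J(230, -48)) = 1/(-8365 + (-2 + 230 - 48)) = 1/(-8365 + 180) = 1/(-8185) = -1/8185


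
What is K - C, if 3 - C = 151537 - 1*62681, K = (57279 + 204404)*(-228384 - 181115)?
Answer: -107158837964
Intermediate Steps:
K = -107158926817 (K = 261683*(-409499) = -107158926817)
C = -88853 (C = 3 - (151537 - 1*62681) = 3 - (151537 - 62681) = 3 - 1*88856 = 3 - 88856 = -88853)
K - C = -107158926817 - 1*(-88853) = -107158926817 + 88853 = -107158837964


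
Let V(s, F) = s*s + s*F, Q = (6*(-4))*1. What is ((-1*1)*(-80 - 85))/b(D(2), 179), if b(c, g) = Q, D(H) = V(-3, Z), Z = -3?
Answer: -55/8 ≈ -6.8750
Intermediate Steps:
Q = -24 (Q = -24*1 = -24)
V(s, F) = s**2 + F*s
D(H) = 18 (D(H) = -3*(-3 - 3) = -3*(-6) = 18)
b(c, g) = -24
((-1*1)*(-80 - 85))/b(D(2), 179) = ((-1*1)*(-80 - 85))/(-24) = -1*(-165)*(-1/24) = 165*(-1/24) = -55/8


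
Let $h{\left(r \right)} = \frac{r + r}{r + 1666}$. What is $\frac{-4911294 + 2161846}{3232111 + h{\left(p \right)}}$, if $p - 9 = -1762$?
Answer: $- \frac{18400152}{21630551} \approx -0.85066$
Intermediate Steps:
$p = -1753$ ($p = 9 - 1762 = -1753$)
$h{\left(r \right)} = \frac{2 r}{1666 + r}$
$\frac{-4911294 + 2161846}{3232111 + h{\left(p \right)}} = \frac{-4911294 + 2161846}{3232111 + 2 \left(-1753\right) \frac{1}{1666 - 1753}} = - \frac{2749448}{3232111 + 2 \left(-1753\right) \frac{1}{-87}} = - \frac{2749448}{3232111 + 2 \left(-1753\right) \left(- \frac{1}{87}\right)} = - \frac{2749448}{3232111 + \frac{3506}{87}} = - \frac{2749448}{\frac{281197163}{87}} = \left(-2749448\right) \frac{87}{281197163} = - \frac{18400152}{21630551}$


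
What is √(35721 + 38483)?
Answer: 2*√18551 ≈ 272.40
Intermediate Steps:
√(35721 + 38483) = √74204 = 2*√18551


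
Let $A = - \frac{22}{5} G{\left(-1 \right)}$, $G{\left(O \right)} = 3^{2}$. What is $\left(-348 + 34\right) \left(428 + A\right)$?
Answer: $- \frac{609788}{5} \approx -1.2196 \cdot 10^{5}$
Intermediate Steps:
$G{\left(O \right)} = 9$
$A = - \frac{198}{5}$ ($A = - \frac{22}{5} \cdot 9 = \left(-22\right) \frac{1}{5} \cdot 9 = \left(- \frac{22}{5}\right) 9 = - \frac{198}{5} \approx -39.6$)
$\left(-348 + 34\right) \left(428 + A\right) = \left(-348 + 34\right) \left(428 - \frac{198}{5}\right) = \left(-314\right) \frac{1942}{5} = - \frac{609788}{5}$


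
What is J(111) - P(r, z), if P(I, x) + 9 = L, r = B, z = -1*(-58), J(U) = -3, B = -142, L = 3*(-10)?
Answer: 36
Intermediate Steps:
L = -30
z = 58
r = -142
P(I, x) = -39 (P(I, x) = -9 - 30 = -39)
J(111) - P(r, z) = -3 - 1*(-39) = -3 + 39 = 36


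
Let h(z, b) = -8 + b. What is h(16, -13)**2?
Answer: 441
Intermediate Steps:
h(16, -13)**2 = (-8 - 13)**2 = (-21)**2 = 441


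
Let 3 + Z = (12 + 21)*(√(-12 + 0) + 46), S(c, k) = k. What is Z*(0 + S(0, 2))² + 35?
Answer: 6095 + 264*I*√3 ≈ 6095.0 + 457.26*I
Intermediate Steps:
Z = 1515 + 66*I*√3 (Z = -3 + (12 + 21)*(√(-12 + 0) + 46) = -3 + 33*(√(-12) + 46) = -3 + 33*(2*I*√3 + 46) = -3 + 33*(46 + 2*I*√3) = -3 + (1518 + 66*I*√3) = 1515 + 66*I*√3 ≈ 1515.0 + 114.32*I)
Z*(0 + S(0, 2))² + 35 = (1515 + 66*I*√3)*(0 + 2)² + 35 = (1515 + 66*I*√3)*2² + 35 = (1515 + 66*I*√3)*4 + 35 = (6060 + 264*I*√3) + 35 = 6095 + 264*I*√3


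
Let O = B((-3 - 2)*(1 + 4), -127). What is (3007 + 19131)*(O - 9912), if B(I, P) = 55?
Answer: -218214266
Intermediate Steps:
O = 55
(3007 + 19131)*(O - 9912) = (3007 + 19131)*(55 - 9912) = 22138*(-9857) = -218214266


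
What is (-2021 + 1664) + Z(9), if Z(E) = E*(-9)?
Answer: -438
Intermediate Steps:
Z(E) = -9*E
(-2021 + 1664) + Z(9) = (-2021 + 1664) - 9*9 = -357 - 81 = -438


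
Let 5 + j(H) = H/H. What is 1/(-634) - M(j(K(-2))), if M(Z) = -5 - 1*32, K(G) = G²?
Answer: 23457/634 ≈ 36.998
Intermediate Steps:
j(H) = -4 (j(H) = -5 + H/H = -5 + 1 = -4)
M(Z) = -37 (M(Z) = -5 - 32 = -37)
1/(-634) - M(j(K(-2))) = 1/(-634) - 1*(-37) = -1/634 + 37 = 23457/634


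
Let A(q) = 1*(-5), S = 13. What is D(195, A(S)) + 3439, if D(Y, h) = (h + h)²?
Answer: 3539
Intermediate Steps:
A(q) = -5
D(Y, h) = 4*h² (D(Y, h) = (2*h)² = 4*h²)
D(195, A(S)) + 3439 = 4*(-5)² + 3439 = 4*25 + 3439 = 100 + 3439 = 3539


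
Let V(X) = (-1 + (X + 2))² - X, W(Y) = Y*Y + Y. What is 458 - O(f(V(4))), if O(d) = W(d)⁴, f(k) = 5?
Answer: -809542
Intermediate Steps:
W(Y) = Y + Y² (W(Y) = Y² + Y = Y + Y²)
V(X) = (1 + X)² - X (V(X) = (-1 + (2 + X))² - X = (1 + X)² - X)
O(d) = d⁴*(1 + d)⁴ (O(d) = (d*(1 + d))⁴ = d⁴*(1 + d)⁴)
458 - O(f(V(4))) = 458 - 5⁴*(1 + 5)⁴ = 458 - 625*6⁴ = 458 - 625*1296 = 458 - 1*810000 = 458 - 810000 = -809542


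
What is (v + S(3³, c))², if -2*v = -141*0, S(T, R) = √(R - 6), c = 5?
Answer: -1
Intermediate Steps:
S(T, R) = √(-6 + R)
v = 0 (v = -(-141)*0/2 = -½*0 = 0)
(v + S(3³, c))² = (0 + √(-6 + 5))² = (0 + √(-1))² = (0 + I)² = I² = -1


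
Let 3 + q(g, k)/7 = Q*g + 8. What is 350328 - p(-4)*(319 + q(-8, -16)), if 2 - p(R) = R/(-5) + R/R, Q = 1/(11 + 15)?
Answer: 22766746/65 ≈ 3.5026e+5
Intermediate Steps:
Q = 1/26 ≈ 0.038462
q(g, k) = 35 + 7*g/26 (q(g, k) = -21 + 7*(g/26 + 8) = -21 + 7*(8 + g/26) = -21 + (56 + 7*g/26) = 35 + 7*g/26)
p(R) = 1 + R/5 (p(R) = 2 - (R/(-5) + R/R) = 2 - (R*(-⅕) + 1) = 2 - (-R/5 + 1) = 2 - (1 - R/5) = 2 + (-1 + R/5) = 1 + R/5)
350328 - p(-4)*(319 + q(-8, -16)) = 350328 - (1 + (⅕)*(-4))*(319 + (35 + (7/26)*(-8))) = 350328 - (1 - ⅘)*(319 + (35 - 28/13)) = 350328 - (319 + 427/13)/5 = 350328 - 4574/(5*13) = 350328 - 1*4574/65 = 350328 - 4574/65 = 22766746/65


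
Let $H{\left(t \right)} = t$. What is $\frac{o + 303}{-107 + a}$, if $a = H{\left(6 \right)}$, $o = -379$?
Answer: $\frac{76}{101} \approx 0.75247$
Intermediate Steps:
$a = 6$
$\frac{o + 303}{-107 + a} = \frac{-379 + 303}{-107 + 6} = - \frac{76}{-101} = \left(-76\right) \left(- \frac{1}{101}\right) = \frac{76}{101}$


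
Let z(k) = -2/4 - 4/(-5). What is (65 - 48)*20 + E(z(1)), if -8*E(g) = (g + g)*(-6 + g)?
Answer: 136171/400 ≈ 340.43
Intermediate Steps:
z(k) = 3/10 (z(k) = -2*¼ - 4*(-⅕) = -½ + ⅘ = 3/10)
E(g) = -g*(-6 + g)/4 (E(g) = -(g + g)*(-6 + g)/8 = -2*g*(-6 + g)/8 = -g*(-6 + g)/4)
(65 - 48)*20 + E(z(1)) = (65 - 48)*20 + (¼)*(3/10)*(6 - 1*3/10) = 17*20 + (¼)*(3/10)*(6 - 3/10) = 340 + (¼)*(3/10)*(57/10) = 340 + 171/400 = 136171/400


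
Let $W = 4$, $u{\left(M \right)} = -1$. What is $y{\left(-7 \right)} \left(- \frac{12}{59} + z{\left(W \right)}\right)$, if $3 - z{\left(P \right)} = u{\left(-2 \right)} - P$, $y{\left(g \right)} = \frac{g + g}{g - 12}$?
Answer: $\frac{6440}{1121} \approx 5.7449$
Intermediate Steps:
$y{\left(g \right)} = \frac{2 g}{-12 + g}$
$z{\left(P \right)} = 4 + P$ ($z{\left(P \right)} = 3 - \left(-1 - P\right) = 3 + \left(1 + P\right) = 4 + P$)
$y{\left(-7 \right)} \left(- \frac{12}{59} + z{\left(W \right)}\right) = 2 \left(-7\right) \frac{1}{-12 - 7} \left(- \frac{12}{59} + \left(4 + 4\right)\right) = 2 \left(-7\right) \frac{1}{-19} \left(\left(-12\right) \frac{1}{59} + 8\right) = 2 \left(-7\right) \left(- \frac{1}{19}\right) \left(- \frac{12}{59} + 8\right) = \frac{14}{19} \cdot \frac{460}{59} = \frac{6440}{1121}$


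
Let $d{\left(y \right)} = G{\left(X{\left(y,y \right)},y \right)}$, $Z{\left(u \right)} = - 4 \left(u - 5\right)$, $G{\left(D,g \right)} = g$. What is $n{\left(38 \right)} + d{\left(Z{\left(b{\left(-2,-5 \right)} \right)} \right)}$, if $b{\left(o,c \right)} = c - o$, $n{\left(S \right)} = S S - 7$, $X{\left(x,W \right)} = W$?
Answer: $1469$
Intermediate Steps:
$n{\left(S \right)} = -7 + S^{2}$ ($n{\left(S \right)} = S^{2} - 7 = -7 + S^{2}$)
$Z{\left(u \right)} = 20 - 4 u$ ($Z{\left(u \right)} = - 4 \left(-5 + u\right) = 20 - 4 u$)
$d{\left(y \right)} = y$
$n{\left(38 \right)} + d{\left(Z{\left(b{\left(-2,-5 \right)} \right)} \right)} = \left(-7 + 38^{2}\right) + \left(20 - 4 \left(-5 - -2\right)\right) = \left(-7 + 1444\right) + \left(20 - 4 \left(-5 + 2\right)\right) = 1437 + \left(20 - -12\right) = 1437 + \left(20 + 12\right) = 1437 + 32 = 1469$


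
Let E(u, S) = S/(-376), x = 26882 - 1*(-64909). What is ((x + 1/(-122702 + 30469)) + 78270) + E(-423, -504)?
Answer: 737211912643/4334951 ≈ 1.7006e+5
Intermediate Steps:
x = 91791 (x = 26882 + 64909 = 91791)
E(u, S) = -S/376 (E(u, S) = S*(-1/376) = -S/376)
((x + 1/(-122702 + 30469)) + 78270) + E(-423, -504) = ((91791 + 1/(-122702 + 30469)) + 78270) - 1/376*(-504) = ((91791 + 1/(-92233)) + 78270) + 63/47 = ((91791 - 1/92233) + 78270) + 63/47 = (8466159302/92233 + 78270) + 63/47 = 15685236212/92233 + 63/47 = 737211912643/4334951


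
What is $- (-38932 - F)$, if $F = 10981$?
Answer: $49913$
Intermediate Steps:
$- (-38932 - F) = - (-38932 - 10981) = \left(-1\right) \left(-49913\right) = 49913$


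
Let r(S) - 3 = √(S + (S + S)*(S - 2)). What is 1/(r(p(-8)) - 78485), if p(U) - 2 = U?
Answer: -39241/3079712117 - 3*√10/6159424234 ≈ -1.2743e-5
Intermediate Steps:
p(U) = 2 + U
r(S) = 3 + √(S + 2*S*(-2 + S)) (r(S) = 3 + √(S + (S + S)*(S - 2)) = 3 + √(S + (2*S)*(-2 + S)) = 3 + √(S + 2*S*(-2 + S)))
1/(r(p(-8)) - 78485) = 1/((3 + √((2 - 8)*(-3 + 2*(2 - 8)))) - 78485) = 1/((3 + √(-6*(-3 + 2*(-6)))) - 78485) = 1/((3 + √(-6*(-3 - 12))) - 78485) = 1/((3 + √(-6*(-15))) - 78485) = 1/((3 + √90) - 78485) = 1/((3 + 3*√10) - 78485) = 1/(-78482 + 3*√10)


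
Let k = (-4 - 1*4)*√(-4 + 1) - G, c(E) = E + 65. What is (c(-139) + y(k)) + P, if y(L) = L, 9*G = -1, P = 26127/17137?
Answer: -11160962/154233 - 8*I*√3 ≈ -72.364 - 13.856*I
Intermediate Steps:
P = 26127/17137 (P = 26127*(1/17137) = 26127/17137 ≈ 1.5246)
G = -⅑ (G = (⅑)*(-1) = -⅑ ≈ -0.11111)
c(E) = 65 + E
k = ⅑ - 8*I*√3 (k = (-4 - 1*4)*√(-4 + 1) - 1*(-⅑) = (-4 - 4)*√(-3) + ⅑ = -8*I*√3 + ⅑ = ⅑ - 8*I*√3 ≈ 0.11111 - 13.856*I)
(c(-139) + y(k)) + P = ((65 - 139) + (⅑ - 8*I*√3)) + 26127/17137 = (-74 + (⅑ - 8*I*√3)) + 26127/17137 = (-665/9 - 8*I*√3) + 26127/17137 = -11160962/154233 - 8*I*√3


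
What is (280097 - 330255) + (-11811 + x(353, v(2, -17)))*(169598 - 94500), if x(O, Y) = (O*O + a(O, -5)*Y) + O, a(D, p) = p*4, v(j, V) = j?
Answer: 8494359720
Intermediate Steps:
a(D, p) = 4*p
x(O, Y) = O + O² - 20*Y (x(O, Y) = (O*O + (4*(-5))*Y) + O = (O² - 20*Y) + O = O + O² - 20*Y)
(280097 - 330255) + (-11811 + x(353, v(2, -17)))*(169598 - 94500) = (280097 - 330255) + (-11811 + (353 + 353² - 20*2))*(169598 - 94500) = -50158 + (-11811 + (353 + 124609 - 40))*75098 = -50158 + (-11811 + 124922)*75098 = -50158 + 113111*75098 = -50158 + 8494409878 = 8494359720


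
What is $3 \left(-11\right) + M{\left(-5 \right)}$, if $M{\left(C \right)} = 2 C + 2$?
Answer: $-41$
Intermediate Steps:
$M{\left(C \right)} = 2 + 2 C$
$3 \left(-11\right) + M{\left(-5 \right)} = 3 \left(-11\right) + \left(2 + 2 \left(-5\right)\right) = -33 + \left(2 - 10\right) = -33 - 8 = -41$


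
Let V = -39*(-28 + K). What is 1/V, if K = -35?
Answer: 1/2457 ≈ 0.00040700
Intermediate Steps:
V = 2457 (V = -39*(-28 - 35) = -39*(-63) = 2457)
1/V = 1/2457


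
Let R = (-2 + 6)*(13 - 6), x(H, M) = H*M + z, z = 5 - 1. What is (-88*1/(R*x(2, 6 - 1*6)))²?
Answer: 121/196 ≈ 0.61735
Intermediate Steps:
z = 4
x(H, M) = 4 + H*M (x(H, M) = H*M + 4 = 4 + H*M)
R = 28 (R = 4*7 = 28)
(-88*1/(R*x(2, 6 - 1*6)))² = (-88*1/(28*(4 + 2*(6 - 1*6))))² = (-88*1/(28*(4 + 2*(6 - 6))))² = (-88*1/(28*(4 + 2*0)))² = (-88*1/(28*(4 + 0)))² = (-88/(28*4))² = (-88/112)² = (-88*1/112)² = (-11/14)² = 121/196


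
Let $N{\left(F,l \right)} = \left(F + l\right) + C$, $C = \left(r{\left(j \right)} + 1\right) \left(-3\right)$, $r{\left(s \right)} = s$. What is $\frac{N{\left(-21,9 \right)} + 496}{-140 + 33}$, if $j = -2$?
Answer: $- \frac{487}{107} \approx -4.5514$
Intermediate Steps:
$C = 3$ ($C = \left(-2 + 1\right) \left(-3\right) = \left(-1\right) \left(-3\right) = 3$)
$N{\left(F,l \right)} = 3 + F + l$ ($N{\left(F,l \right)} = \left(F + l\right) + 3 = 3 + F + l$)
$\frac{N{\left(-21,9 \right)} + 496}{-140 + 33} = \frac{\left(3 - 21 + 9\right) + 496}{-140 + 33} = \frac{-9 + 496}{-107} = 487 \left(- \frac{1}{107}\right) = - \frac{487}{107}$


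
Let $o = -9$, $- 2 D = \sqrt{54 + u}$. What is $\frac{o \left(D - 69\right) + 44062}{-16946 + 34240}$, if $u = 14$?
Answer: $\frac{44683}{17294} + \frac{9 \sqrt{17}}{17294} \approx 2.5859$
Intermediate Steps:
$D = - \sqrt{17}$ ($D = - \frac{\sqrt{54 + 14}}{2} = - \frac{\sqrt{68}}{2} = - \frac{2 \sqrt{17}}{2} = - \sqrt{17} \approx -4.1231$)
$\frac{o \left(D - 69\right) + 44062}{-16946 + 34240} = \frac{- 9 \left(- \sqrt{17} - 69\right) + 44062}{-16946 + 34240} = \frac{- 9 \left(-69 - \sqrt{17}\right) + 44062}{17294} = \left(\left(621 + 9 \sqrt{17}\right) + 44062\right) \frac{1}{17294} = \left(44683 + 9 \sqrt{17}\right) \frac{1}{17294} = \frac{44683}{17294} + \frac{9 \sqrt{17}}{17294}$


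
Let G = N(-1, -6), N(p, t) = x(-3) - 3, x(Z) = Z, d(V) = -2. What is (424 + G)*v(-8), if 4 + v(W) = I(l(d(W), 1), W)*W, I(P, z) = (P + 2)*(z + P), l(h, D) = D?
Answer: 68552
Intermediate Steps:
I(P, z) = (2 + P)*(P + z)
N(p, t) = -6 (N(p, t) = -3 - 3 = -6)
v(W) = -4 + W*(3 + 3*W) (v(W) = -4 + (1² + 2*1 + 2*W + 1*W)*W = -4 + (1 + 2 + 2*W + W)*W = -4 + (3 + 3*W)*W = -4 + W*(3 + 3*W))
G = -6
(424 + G)*v(-8) = (424 - 6)*(-4 + 3*(-8)*(1 - 8)) = 418*(-4 + 3*(-8)*(-7)) = 418*(-4 + 168) = 418*164 = 68552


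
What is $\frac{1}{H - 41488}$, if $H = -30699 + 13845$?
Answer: $- \frac{1}{58342} \approx -1.714 \cdot 10^{-5}$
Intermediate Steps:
$H = -16854$
$\frac{1}{H - 41488} = \frac{1}{-16854 - 41488} = \frac{1}{-58342} = - \frac{1}{58342}$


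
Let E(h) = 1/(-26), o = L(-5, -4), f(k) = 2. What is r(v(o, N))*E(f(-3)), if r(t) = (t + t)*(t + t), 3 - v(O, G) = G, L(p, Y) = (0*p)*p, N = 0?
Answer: -18/13 ≈ -1.3846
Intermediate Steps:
L(p, Y) = 0 (L(p, Y) = 0*p = 0)
o = 0
v(O, G) = 3 - G
E(h) = -1/26
r(t) = 4*t**2 (r(t) = (2*t)*(2*t) = 4*t**2)
r(v(o, N))*E(f(-3)) = (4*(3 - 1*0)**2)*(-1/26) = (4*(3 + 0)**2)*(-1/26) = (4*3**2)*(-1/26) = (4*9)*(-1/26) = 36*(-1/26) = -18/13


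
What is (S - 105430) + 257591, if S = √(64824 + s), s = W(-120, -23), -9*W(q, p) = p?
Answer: 152161 + √583439/3 ≈ 1.5242e+5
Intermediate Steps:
W(q, p) = -p/9
s = 23/9 (s = -⅑*(-23) = 23/9 ≈ 2.5556)
S = √583439/3 (S = √(64824 + 23/9) = √(583439/9) = √583439/3 ≈ 254.61)
(S - 105430) + 257591 = (√583439/3 - 105430) + 257591 = (-105430 + √583439/3) + 257591 = 152161 + √583439/3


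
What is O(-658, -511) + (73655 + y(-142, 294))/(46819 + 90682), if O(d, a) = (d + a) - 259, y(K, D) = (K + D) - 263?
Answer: -196277884/137501 ≈ -1427.5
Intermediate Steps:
y(K, D) = -263 + D + K (y(K, D) = (D + K) - 263 = -263 + D + K)
O(d, a) = -259 + a + d (O(d, a) = (a + d) - 259 = -259 + a + d)
O(-658, -511) + (73655 + y(-142, 294))/(46819 + 90682) = (-259 - 511 - 658) + (73655 + (-263 + 294 - 142))/(46819 + 90682) = -1428 + (73655 - 111)/137501 = -1428 + 73544*(1/137501) = -1428 + 73544/137501 = -196277884/137501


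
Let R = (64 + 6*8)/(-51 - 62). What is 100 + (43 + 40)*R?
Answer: 2004/113 ≈ 17.734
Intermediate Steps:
R = -112/113 (R = (64 + 48)/(-113) = 112*(-1/113) = -112/113 ≈ -0.99115)
100 + (43 + 40)*R = 100 + (43 + 40)*(-112/113) = 100 + 83*(-112/113) = 100 - 9296/113 = 2004/113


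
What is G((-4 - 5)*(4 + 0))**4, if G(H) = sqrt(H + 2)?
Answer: 1156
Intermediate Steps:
G(H) = sqrt(2 + H)
G((-4 - 5)*(4 + 0))**4 = (sqrt(2 + (-4 - 5)*(4 + 0)))**4 = (sqrt(2 - 9*4))**4 = (sqrt(2 - 36))**4 = (sqrt(-34))**4 = (I*sqrt(34))**4 = 1156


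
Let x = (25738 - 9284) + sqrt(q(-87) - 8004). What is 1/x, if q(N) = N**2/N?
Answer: 16454/270742207 - 3*I*sqrt(899)/270742207 ≈ 6.0774e-5 - 3.3223e-7*I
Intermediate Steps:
q(N) = N
x = 16454 + 3*I*sqrt(899) (x = (25738 - 9284) + sqrt(-87 - 8004) = 16454 + sqrt(-8091) = 16454 + 3*I*sqrt(899) ≈ 16454.0 + 89.95*I)
1/x = 1/(16454 + 3*I*sqrt(899))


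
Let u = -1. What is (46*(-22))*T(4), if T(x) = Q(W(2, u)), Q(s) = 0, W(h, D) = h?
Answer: 0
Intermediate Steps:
T(x) = 0
(46*(-22))*T(4) = (46*(-22))*0 = -1012*0 = 0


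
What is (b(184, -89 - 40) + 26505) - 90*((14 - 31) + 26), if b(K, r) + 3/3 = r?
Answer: 25565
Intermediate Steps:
b(K, r) = -1 + r
(b(184, -89 - 40) + 26505) - 90*((14 - 31) + 26) = ((-1 + (-89 - 40)) + 26505) - 90*((14 - 31) + 26) = ((-1 - 129) + 26505) - 90*(-17 + 26) = (-130 + 26505) - 90*9 = 26375 - 810 = 25565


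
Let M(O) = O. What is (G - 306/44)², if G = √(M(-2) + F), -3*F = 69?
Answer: 11309/484 - 765*I/11 ≈ 23.366 - 69.545*I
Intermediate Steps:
F = -23 (F = -⅓*69 = -23)
G = 5*I (G = √(-2 - 23) = √(-25) = 5*I ≈ 5.0*I)
(G - 306/44)² = (5*I - 306/44)² = (5*I - 306*1/44)² = (5*I - 153/22)² = (-153/22 + 5*I)²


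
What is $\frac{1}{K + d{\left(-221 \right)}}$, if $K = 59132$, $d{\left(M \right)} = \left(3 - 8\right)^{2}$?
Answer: $\frac{1}{59157} \approx 1.6904 \cdot 10^{-5}$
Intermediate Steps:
$d{\left(M \right)} = 25$ ($d{\left(M \right)} = \left(-5\right)^{2} = 25$)
$\frac{1}{K + d{\left(-221 \right)}} = \frac{1}{59132 + 25} = \frac{1}{59157}$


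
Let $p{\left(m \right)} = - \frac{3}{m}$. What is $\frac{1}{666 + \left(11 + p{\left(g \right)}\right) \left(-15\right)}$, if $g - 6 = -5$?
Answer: $\frac{1}{546} \approx 0.0018315$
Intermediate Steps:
$g = 1$ ($g = 6 - 5 = 1$)
$\frac{1}{666 + \left(11 + p{\left(g \right)}\right) \left(-15\right)} = \frac{1}{666 + \left(11 - \frac{3}{1}\right) \left(-15\right)} = \frac{1}{666 + \left(11 - 3\right) \left(-15\right)} = \frac{1}{666 + 8 \left(-15\right)} = \frac{1}{666 - 120} = \frac{1}{546}$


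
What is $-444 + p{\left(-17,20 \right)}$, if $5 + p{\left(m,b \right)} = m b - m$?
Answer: $-772$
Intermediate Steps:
$p{\left(m,b \right)} = -5 - m + b m$ ($p{\left(m,b \right)} = -5 + \left(m b - m\right) = -5 + \left(b m - m\right) = -5 + \left(- m + b m\right) = -5 - m + b m$)
$-444 + p{\left(-17,20 \right)} = -444 - 328 = -772$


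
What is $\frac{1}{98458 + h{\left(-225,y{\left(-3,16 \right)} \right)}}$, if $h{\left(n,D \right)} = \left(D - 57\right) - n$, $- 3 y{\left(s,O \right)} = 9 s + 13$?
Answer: $\frac{3}{295892} \approx 1.0139 \cdot 10^{-5}$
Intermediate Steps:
$y{\left(s,O \right)} = - \frac{13}{3} - 3 s$ ($y{\left(s,O \right)} = - \frac{9 s + 13}{3} = - \frac{13 + 9 s}{3} = - \frac{13}{3} - 3 s$)
$h{\left(n,D \right)} = -57 + D - n$ ($h{\left(n,D \right)} = \left(-57 + D\right) - n = -57 + D - n$)
$\frac{1}{98458 + h{\left(-225,y{\left(-3,16 \right)} \right)}} = \frac{1}{98458 - - \frac{518}{3}} = \frac{1}{98458 + \left(-57 + \left(- \frac{13}{3} + 9\right) + 225\right)} = \frac{1}{98458 + \left(-57 + \frac{14}{3} + 225\right)} = \frac{1}{98458 + \frac{518}{3}} = \frac{1}{\frac{295892}{3}} = \frac{3}{295892}$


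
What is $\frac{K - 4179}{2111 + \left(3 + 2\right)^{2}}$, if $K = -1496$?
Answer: $- \frac{5675}{2136} \approx -2.6568$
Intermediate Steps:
$\frac{K - 4179}{2111 + \left(3 + 2\right)^{2}} = \frac{-1496 - 4179}{2111 + \left(3 + 2\right)^{2}} = - \frac{5675}{2111 + 5^{2}} = - \frac{5675}{2111 + 25} = - \frac{5675}{2136}$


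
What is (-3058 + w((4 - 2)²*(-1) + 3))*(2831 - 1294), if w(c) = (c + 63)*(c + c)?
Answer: -4890734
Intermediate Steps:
w(c) = 2*c*(63 + c) (w(c) = (63 + c)*(2*c) = 2*c*(63 + c))
(-3058 + w((4 - 2)²*(-1) + 3))*(2831 - 1294) = (-3058 + 2*((4 - 2)²*(-1) + 3)*(63 + ((4 - 2)²*(-1) + 3)))*(2831 - 1294) = (-3058 + 2*(2²*(-1) + 3)*(63 + (2²*(-1) + 3)))*1537 = (-3058 + 2*(4*(-1) + 3)*(63 + (4*(-1) + 3)))*1537 = (-3058 + 2*(-4 + 3)*(63 + (-4 + 3)))*1537 = (-3058 + 2*(-1)*(63 - 1))*1537 = (-3058 + 2*(-1)*62)*1537 = (-3058 - 124)*1537 = -3182*1537 = -4890734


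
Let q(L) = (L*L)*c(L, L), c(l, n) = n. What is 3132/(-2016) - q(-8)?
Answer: 28585/56 ≈ 510.45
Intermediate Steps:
q(L) = L³ (q(L) = (L*L)*L = L²*L = L³)
3132/(-2016) - q(-8) = 3132/(-2016) - 1*(-8)³ = 3132*(-1/2016) - 1*(-512) = -87/56 + 512 = 28585/56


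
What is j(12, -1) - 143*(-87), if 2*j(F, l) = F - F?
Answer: 12441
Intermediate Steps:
j(F, l) = 0 (j(F, l) = (F - F)/2 = (½)*0 = 0)
j(12, -1) - 143*(-87) = 0 - 143*(-87) = 0 + 12441 = 12441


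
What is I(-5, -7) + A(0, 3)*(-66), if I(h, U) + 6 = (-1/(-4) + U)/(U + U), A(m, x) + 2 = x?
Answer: -4005/56 ≈ -71.518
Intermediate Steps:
A(m, x) = -2 + x
I(h, U) = -6 + (¼ + U)/(2*U) (I(h, U) = -6 + (-1/(-4) + U)/(U + U) = -6 + (-1*(-¼) + U)/((2*U)) = -6 + (¼ + U)*(1/(2*U)) = -6 + (¼ + U)/(2*U))
I(-5, -7) + A(0, 3)*(-66) = (⅛)*(1 - 44*(-7))/(-7) + (-2 + 3)*(-66) = (⅛)*(-⅐)*(1 + 308) + 1*(-66) = (⅛)*(-⅐)*309 - 66 = -309/56 - 66 = -4005/56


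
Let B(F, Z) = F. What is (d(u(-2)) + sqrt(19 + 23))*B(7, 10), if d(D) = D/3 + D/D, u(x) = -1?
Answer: 14/3 + 7*sqrt(42) ≈ 50.032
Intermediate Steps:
d(D) = 1 + D/3 (d(D) = D*(1/3) + 1 = D/3 + 1 = 1 + D/3)
(d(u(-2)) + sqrt(19 + 23))*B(7, 10) = ((1 + (1/3)*(-1)) + sqrt(19 + 23))*7 = ((1 - 1/3) + sqrt(42))*7 = (2/3 + sqrt(42))*7 = 14/3 + 7*sqrt(42)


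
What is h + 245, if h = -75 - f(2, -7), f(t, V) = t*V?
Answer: 184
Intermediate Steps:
f(t, V) = V*t
h = -61 (h = -75 - (-7)*2 = -75 - 1*(-14) = -75 + 14 = -61)
h + 245 = -61 + 245 = 184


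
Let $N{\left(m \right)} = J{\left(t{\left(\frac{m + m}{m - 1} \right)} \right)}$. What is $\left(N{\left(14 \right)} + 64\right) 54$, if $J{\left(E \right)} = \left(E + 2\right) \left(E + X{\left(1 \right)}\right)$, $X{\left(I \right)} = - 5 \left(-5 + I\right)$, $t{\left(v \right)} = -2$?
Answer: $3456$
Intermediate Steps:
$X{\left(I \right)} = 25 - 5 I$
$J{\left(E \right)} = \left(2 + E\right) \left(20 + E\right)$ ($J{\left(E \right)} = \left(E + 2\right) \left(E + \left(25 - 5\right)\right) = \left(2 + E\right) \left(E + \left(25 - 5\right)\right) = \left(2 + E\right) \left(E + 20\right) = \left(2 + E\right) \left(20 + E\right)$)
$N{\left(m \right)} = 0$ ($N{\left(m \right)} = 40 + \left(-2\right)^{2} + 22 \left(-2\right) = 40 + 4 - 44 = 0$)
$\left(N{\left(14 \right)} + 64\right) 54 = \left(0 + 64\right) 54 = 64 \cdot 54 = 3456$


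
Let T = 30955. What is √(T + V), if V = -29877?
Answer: 7*√22 ≈ 32.833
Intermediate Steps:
√(T + V) = √(30955 - 29877) = √1078 = 7*√22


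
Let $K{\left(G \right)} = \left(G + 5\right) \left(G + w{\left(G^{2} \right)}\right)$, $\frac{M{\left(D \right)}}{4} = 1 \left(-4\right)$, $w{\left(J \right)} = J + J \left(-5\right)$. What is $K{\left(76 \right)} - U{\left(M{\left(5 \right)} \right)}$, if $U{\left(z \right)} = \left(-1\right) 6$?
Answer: $-1865262$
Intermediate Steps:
$w{\left(J \right)} = - 4 J$ ($w{\left(J \right)} = J - 5 J = - 4 J$)
$M{\left(D \right)} = -16$ ($M{\left(D \right)} = 4 \cdot 1 \left(-4\right) = 4 \left(-4\right) = -16$)
$K{\left(G \right)} = \left(5 + G\right) \left(G - 4 G^{2}\right)$ ($K{\left(G \right)} = \left(G + 5\right) \left(G - 4 G^{2}\right) = \left(5 + G\right) \left(G - 4 G^{2}\right)$)
$U{\left(z \right)} = -6$
$K{\left(76 \right)} - U{\left(M{\left(5 \right)} \right)} = 76 \left(5 - 1444 - 4 \cdot 76^{2}\right) - -6 = 76 \left(5 - 1444 - 23104\right) + 6 = 76 \left(-24543\right) + 6 = -1865268 + 6 = -1865262$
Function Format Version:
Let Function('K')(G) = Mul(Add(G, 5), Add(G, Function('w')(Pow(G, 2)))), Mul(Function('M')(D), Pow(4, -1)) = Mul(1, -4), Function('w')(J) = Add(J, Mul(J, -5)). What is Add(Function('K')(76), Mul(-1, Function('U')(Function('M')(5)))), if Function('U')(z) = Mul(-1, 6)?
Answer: -1865262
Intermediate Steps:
Function('w')(J) = Mul(-4, J) (Function('w')(J) = Add(J, Mul(-5, J)) = Mul(-4, J))
Function('M')(D) = -16 (Function('M')(D) = Mul(4, Mul(1, -4)) = Mul(4, -4) = -16)
Function('K')(G) = Mul(Add(5, G), Add(G, Mul(-4, Pow(G, 2)))) (Function('K')(G) = Mul(Add(G, 5), Add(G, Mul(-4, Pow(G, 2)))) = Mul(Add(5, G), Add(G, Mul(-4, Pow(G, 2)))))
Function('U')(z) = -6
Add(Function('K')(76), Mul(-1, Function('U')(Function('M')(5)))) = Add(Mul(76, Add(5, Mul(-19, 76), Mul(-4, Pow(76, 2)))), Mul(-1, -6)) = Add(Mul(76, Add(5, -1444, Mul(-4, 5776))), 6) = Add(Mul(76, Add(5, -1444, -23104)), 6) = Add(Mul(76, -24543), 6) = Add(-1865268, 6) = -1865262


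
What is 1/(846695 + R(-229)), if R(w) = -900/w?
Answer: 229/193894055 ≈ 1.1811e-6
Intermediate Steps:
1/(846695 + R(-229)) = 1/(846695 - 900/(-229)) = 1/(846695 - 900*(-1/229)) = 1/(846695 + 900/229) = 1/(193894055/229) = 229/193894055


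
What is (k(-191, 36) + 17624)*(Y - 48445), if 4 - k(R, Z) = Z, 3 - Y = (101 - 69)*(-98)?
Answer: -797023152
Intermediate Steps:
Y = 3139 (Y = 3 - (101 - 69)*(-98) = 3 - 32*(-98) = 3 - 1*(-3136) = 3 + 3136 = 3139)
k(R, Z) = 4 - Z
(k(-191, 36) + 17624)*(Y - 48445) = ((4 - 1*36) + 17624)*(3139 - 48445) = ((4 - 36) + 17624)*(-45306) = (-32 + 17624)*(-45306) = 17592*(-45306) = -797023152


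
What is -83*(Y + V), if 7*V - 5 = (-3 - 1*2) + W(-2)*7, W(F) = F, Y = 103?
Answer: -8383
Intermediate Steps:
V = -2 (V = 5/7 + ((-3 - 1*2) - 2*7)/7 = 5/7 + ((-3 - 2) - 14)/7 = 5/7 + (-5 - 14)/7 = 5/7 + (⅐)*(-19) = 5/7 - 19/7 = -2)
-83*(Y + V) = -83*(103 - 2) = -83*101 = -8383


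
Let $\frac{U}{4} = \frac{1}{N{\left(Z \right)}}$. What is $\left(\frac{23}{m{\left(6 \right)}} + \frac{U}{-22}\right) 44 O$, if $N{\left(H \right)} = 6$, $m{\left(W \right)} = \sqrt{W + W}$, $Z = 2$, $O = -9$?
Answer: $12 - 1518 \sqrt{3} \approx -2617.3$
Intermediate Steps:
$m{\left(W \right)} = \sqrt{2} \sqrt{W}$ ($m{\left(W \right)} = \sqrt{2 W} = \sqrt{2} \sqrt{W}$)
$U = \frac{2}{3}$ ($U = \frac{4}{6} = 4 \cdot \frac{1}{6} = \frac{2}{3} \approx 0.66667$)
$\left(\frac{23}{m{\left(6 \right)}} + \frac{U}{-22}\right) 44 O = \left(\frac{23}{\sqrt{2} \sqrt{6}} + \frac{2}{3 \left(-22\right)}\right) 44 \left(-9\right) = \left(\frac{23}{2 \sqrt{3}} + \frac{2}{3} \left(- \frac{1}{22}\right)\right) 44 \left(-9\right) = \left(23 \frac{\sqrt{3}}{6} - \frac{1}{33}\right) 44 \left(-9\right) = \left(\frac{23 \sqrt{3}}{6} - \frac{1}{33}\right) 44 \left(-9\right) = \left(- \frac{1}{33} + \frac{23 \sqrt{3}}{6}\right) 44 \left(-9\right) = \left(- \frac{4}{3} + \frac{506 \sqrt{3}}{3}\right) \left(-9\right) = 12 - 1518 \sqrt{3}$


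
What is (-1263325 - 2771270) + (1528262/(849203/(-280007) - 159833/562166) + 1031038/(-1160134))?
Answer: -1361543796296801661153884/302880483143459443 ≈ -4.4953e+6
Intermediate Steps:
(-1263325 - 2771270) + (1528262/(849203/(-280007) - 159833/562166) + 1031038/(-1160134)) = -4034595 + (1528262/(849203*(-1/280007) - 159833*1/562166) + 1031038*(-1/1160134)) = -4034595 + (1528262/(-849203/280007 - 159833/562166) - 515519/580067) = -4034595 + (1528262/(-522147412529/157410415162) - 515519/580067) = -4034595 + (1528262*(-157410415162/522147412529) - 515519/580067) = -4034595 + (-240564355896308444/522147412529 - 515519/580067) = -4034595 - 139543713408615909723299/302880483143459443 = -1361543796296801661153884/302880483143459443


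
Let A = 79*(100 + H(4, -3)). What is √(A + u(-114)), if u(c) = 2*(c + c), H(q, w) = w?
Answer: √7207 ≈ 84.894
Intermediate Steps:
u(c) = 4*c (u(c) = 2*(2*c) = 4*c)
A = 7663 (A = 79*(100 - 3) = 79*97 = 7663)
√(A + u(-114)) = √(7663 + 4*(-114)) = √(7663 - 456) = √7207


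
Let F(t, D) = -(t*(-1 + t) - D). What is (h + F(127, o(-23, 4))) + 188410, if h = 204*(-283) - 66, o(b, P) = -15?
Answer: 114595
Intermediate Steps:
F(t, D) = D - t*(-1 + t) (F(t, D) = -(-D + t*(-1 + t)) = D - t*(-1 + t))
h = -57798 (h = -57732 - 66 = -57798)
(h + F(127, o(-23, 4))) + 188410 = (-57798 + (-15 + 127 - 1*127²)) + 188410 = (-57798 + (-15 + 127 - 1*16129)) + 188410 = (-57798 + (-15 + 127 - 16129)) + 188410 = (-57798 - 16017) + 188410 = -73815 + 188410 = 114595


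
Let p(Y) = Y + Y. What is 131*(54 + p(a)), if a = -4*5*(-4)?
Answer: 28034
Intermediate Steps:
a = 80 (a = -20*(-4) = 80)
p(Y) = 2*Y
131*(54 + p(a)) = 131*(54 + 2*80) = 131*(54 + 160) = 131*214 = 28034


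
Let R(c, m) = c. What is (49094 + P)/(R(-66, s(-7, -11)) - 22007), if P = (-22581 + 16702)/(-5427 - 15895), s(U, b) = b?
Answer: -1046788147/470640506 ≈ -2.2242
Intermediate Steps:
P = 5879/21322 (P = -5879/(-21322) = -5879*(-1/21322) = 5879/21322 ≈ 0.27572)
(49094 + P)/(R(-66, s(-7, -11)) - 22007) = (49094 + 5879/21322)/(-66 - 22007) = (1046788147/21322)/(-22073) = (1046788147/21322)*(-1/22073) = -1046788147/470640506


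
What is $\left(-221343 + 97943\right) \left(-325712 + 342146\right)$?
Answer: $-2027955600$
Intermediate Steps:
$\left(-221343 + 97943\right) \left(-325712 + 342146\right) = \left(-123400\right) 16434 = -2027955600$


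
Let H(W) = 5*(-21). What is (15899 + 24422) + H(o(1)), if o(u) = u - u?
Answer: 40216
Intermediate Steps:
o(u) = 0
H(W) = -105
(15899 + 24422) + H(o(1)) = (15899 + 24422) - 105 = 40321 - 105 = 40216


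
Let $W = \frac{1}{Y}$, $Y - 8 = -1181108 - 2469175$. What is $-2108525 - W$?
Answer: $- \frac{7696696094374}{3650275} \approx -2.1085 \cdot 10^{6}$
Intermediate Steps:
$Y = -3650275$ ($Y = 8 - 3650283 = -3650275$)
$W = - \frac{1}{3650275}$ ($W = \frac{1}{-3650275} = - \frac{1}{3650275} \approx -2.7395 \cdot 10^{-7}$)
$-2108525 - W = -2108525 - - \frac{1}{3650275} = -2108525 + \frac{1}{3650275} = - \frac{7696696094374}{3650275}$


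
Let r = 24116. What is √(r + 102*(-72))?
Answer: 2*√4193 ≈ 129.51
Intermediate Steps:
√(r + 102*(-72)) = √(24116 + 102*(-72)) = √(24116 - 7344) = √16772 = 2*√4193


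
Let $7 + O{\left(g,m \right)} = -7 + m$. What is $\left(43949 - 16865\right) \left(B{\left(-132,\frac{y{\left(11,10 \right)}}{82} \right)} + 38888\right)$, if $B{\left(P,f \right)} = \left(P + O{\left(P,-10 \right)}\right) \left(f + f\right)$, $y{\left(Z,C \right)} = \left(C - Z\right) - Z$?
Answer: $\frac{43233647520}{41} \approx 1.0545 \cdot 10^{9}$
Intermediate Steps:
$O{\left(g,m \right)} = -14 + m$ ($O{\left(g,m \right)} = -7 + \left(-7 + m\right) = -14 + m$)
$y{\left(Z,C \right)} = C - 2 Z$
$B{\left(P,f \right)} = 2 f \left(-24 + P\right)$ ($B{\left(P,f \right)} = \left(P - 24\right) \left(f + f\right) = \left(P - 24\right) 2 f = \left(-24 + P\right) 2 f = 2 f \left(-24 + P\right)$)
$\left(43949 - 16865\right) \left(B{\left(-132,\frac{y{\left(11,10 \right)}}{82} \right)} + 38888\right) = \left(43949 - 16865\right) \left(2 \frac{10 - 22}{82} \left(-24 - 132\right) + 38888\right) = 27084 \left(2 \left(10 - 22\right) \frac{1}{82} \left(-156\right) + 38888\right) = 27084 \left(2 \left(\left(-12\right) \frac{1}{82}\right) \left(-156\right) + 38888\right) = 27084 \left(2 \left(- \frac{6}{41}\right) \left(-156\right) + 38888\right) = 27084 \left(\frac{1872}{41} + 38888\right) = 27084 \cdot \frac{1596280}{41} = \frac{43233647520}{41}$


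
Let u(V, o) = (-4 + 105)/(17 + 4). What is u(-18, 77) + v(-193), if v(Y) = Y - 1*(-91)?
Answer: -2041/21 ≈ -97.190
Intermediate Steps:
v(Y) = 91 + Y (v(Y) = Y + 91 = 91 + Y)
u(V, o) = 101/21
u(-18, 77) + v(-193) = 101/21 + (91 - 193) = 101/21 - 102 = -2041/21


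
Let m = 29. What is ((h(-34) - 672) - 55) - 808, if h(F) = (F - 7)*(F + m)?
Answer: -1330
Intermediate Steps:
h(F) = (-7 + F)*(29 + F) (h(F) = (F - 7)*(F + 29) = (-7 + F)*(29 + F))
((h(-34) - 672) - 55) - 808 = (((-203 + (-34)**2 + 22*(-34)) - 672) - 55) - 808 = (((-203 + 1156 - 748) - 672) - 55) - 808 = ((205 - 672) - 55) - 808 = (-467 - 55) - 808 = -522 - 808 = -1330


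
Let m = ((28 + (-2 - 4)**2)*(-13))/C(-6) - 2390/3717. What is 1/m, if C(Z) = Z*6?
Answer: 1239/27838 ≈ 0.044508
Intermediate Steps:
C(Z) = 6*Z
m = 27838/1239 (m = ((28 + (-2 - 4)**2)*(-13))/((6*(-6))) - 2390/3717 = ((28 + (-6)**2)*(-13))/(-36) - 2390*1/3717 = ((28 + 36)*(-13))*(-1/36) - 2390/3717 = (64*(-13))*(-1/36) - 2390/3717 = -832*(-1/36) - 2390/3717 = 208/9 - 2390/3717 = 27838/1239 ≈ 22.468)
1/m = 1/(27838/1239) = 1239/27838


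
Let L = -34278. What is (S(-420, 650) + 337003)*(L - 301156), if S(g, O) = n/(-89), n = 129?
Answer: -10060718251892/89 ≈ -1.1304e+11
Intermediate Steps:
S(g, O) = -129/89 (S(g, O) = 129/(-89) = 129*(-1/89) = -129/89)
(S(-420, 650) + 337003)*(L - 301156) = (-129/89 + 337003)*(-34278 - 301156) = (29993138/89)*(-335434) = -10060718251892/89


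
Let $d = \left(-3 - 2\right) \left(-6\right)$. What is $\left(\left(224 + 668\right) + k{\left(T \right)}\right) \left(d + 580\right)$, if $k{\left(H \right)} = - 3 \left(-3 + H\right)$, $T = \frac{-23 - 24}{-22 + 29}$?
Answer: $\frac{3933280}{7} \approx 5.619 \cdot 10^{5}$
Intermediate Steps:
$T = - \frac{47}{7} \approx -6.7143$
$k{\left(H \right)} = 9 - 3 H$
$d = 30$ ($d = \left(-5\right) \left(-6\right) = 30$)
$\left(\left(224 + 668\right) + k{\left(T \right)}\right) \left(d + 580\right) = \left(\left(224 + 668\right) + \left(9 - - \frac{141}{7}\right)\right) \left(30 + 580\right) = \left(892 + \left(9 + \frac{141}{7}\right)\right) 610 = \left(892 + \frac{204}{7}\right) 610 = \frac{6448}{7} \cdot 610 = \frac{3933280}{7}$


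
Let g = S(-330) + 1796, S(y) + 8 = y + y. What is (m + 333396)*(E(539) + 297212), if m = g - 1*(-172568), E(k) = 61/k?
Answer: 81234783957268/539 ≈ 1.5071e+11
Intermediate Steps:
S(y) = -8 + 2*y (S(y) = -8 + (y + y) = -8 + 2*y)
g = 1128 (g = (-8 + 2*(-330)) + 1796 = (-8 - 660) + 1796 = -668 + 1796 = 1128)
m = 173696 (m = 1128 - 1*(-172568) = 1128 + 172568 = 173696)
(m + 333396)*(E(539) + 297212) = (173696 + 333396)*(61/539 + 297212) = 507092*(61*(1/539) + 297212) = 507092*(61/539 + 297212) = 507092*(160197329/539) = 81234783957268/539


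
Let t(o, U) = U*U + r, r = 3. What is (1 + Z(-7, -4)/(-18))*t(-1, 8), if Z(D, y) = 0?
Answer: 67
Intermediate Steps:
t(o, U) = 3 + U² (t(o, U) = U*U + 3 = U² + 3 = 3 + U²)
(1 + Z(-7, -4)/(-18))*t(-1, 8) = (1 + 0/(-18))*(3 + 8²) = (1 + 0*(-1/18))*(3 + 64) = (1 + 0)*67 = 1*67 = 67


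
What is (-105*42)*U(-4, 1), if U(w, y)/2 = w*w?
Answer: -141120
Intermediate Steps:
U(w, y) = 2*w² (U(w, y) = 2*(w*w) = 2*w²)
(-105*42)*U(-4, 1) = (-105*42)*(2*(-4)²) = -8820*16 = -4410*32 = -141120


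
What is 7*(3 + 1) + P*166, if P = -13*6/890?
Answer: 5986/445 ≈ 13.452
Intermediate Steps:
P = -39/445 (P = -78*1/890 = -39/445 ≈ -0.087640)
7*(3 + 1) + P*166 = 7*(3 + 1) - 39/445*166 = 7*4 - 6474/445 = 28 - 6474/445 = 5986/445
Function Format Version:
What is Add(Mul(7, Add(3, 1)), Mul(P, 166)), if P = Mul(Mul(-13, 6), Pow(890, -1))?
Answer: Rational(5986, 445) ≈ 13.452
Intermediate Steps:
P = Rational(-39, 445) (P = Mul(-78, Rational(1, 890)) = Rational(-39, 445) ≈ -0.087640)
Add(Mul(7, Add(3, 1)), Mul(P, 166)) = Add(Mul(7, Add(3, 1)), Mul(Rational(-39, 445), 166)) = Add(Mul(7, 4), Rational(-6474, 445)) = Add(28, Rational(-6474, 445)) = Rational(5986, 445)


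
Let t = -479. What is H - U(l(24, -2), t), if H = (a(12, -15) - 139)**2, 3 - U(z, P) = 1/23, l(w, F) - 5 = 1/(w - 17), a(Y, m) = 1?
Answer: 437944/23 ≈ 19041.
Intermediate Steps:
l(w, F) = 5 + 1/(-17 + w) (l(w, F) = 5 + 1/(w - 17) = 5 + 1/(-17 + w))
U(z, P) = 68/23 (U(z, P) = 3 - 1/23 = 68/23)
H = 19044 (H = (1 - 139)**2 = (-138)**2 = 19044)
H - U(l(24, -2), t) = 19044 - 1*68/23 = 19044 - 68/23 = 437944/23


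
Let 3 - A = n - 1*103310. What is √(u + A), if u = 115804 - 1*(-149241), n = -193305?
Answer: 3*√62407 ≈ 749.44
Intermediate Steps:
u = 265045 (u = 115804 + 149241 = 265045)
A = 296618 (A = 3 - (-193305 - 1*103310) = 3 - (-193305 - 103310) = 3 - 1*(-296615) = 3 + 296615 = 296618)
√(u + A) = √(265045 + 296618) = √561663 = 3*√62407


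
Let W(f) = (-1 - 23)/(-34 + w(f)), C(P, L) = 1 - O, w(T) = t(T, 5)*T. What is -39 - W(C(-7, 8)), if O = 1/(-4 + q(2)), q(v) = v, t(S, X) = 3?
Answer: -2349/59 ≈ -39.814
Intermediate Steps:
w(T) = 3*T
O = -½ (O = 1/(-4 + 2) = 1/(-2) = -½ ≈ -0.50000)
C(P, L) = 3/2 (C(P, L) = 1 - 1*(-½) = 1 + ½ = 3/2)
W(f) = -24/(-34 + 3*f) (W(f) = (-1 - 23)/(-34 + 3*f) = -24/(-34 + 3*f))
-39 - W(C(-7, 8)) = -39 - (-24)/(-34 + 3*(3/2)) = -39 - (-24)/(-34 + 9/2) = -39 - (-24)/(-59/2) = -39 - (-24)*(-2)/59 = -39 - 1*48/59 = -39 - 48/59 = -2349/59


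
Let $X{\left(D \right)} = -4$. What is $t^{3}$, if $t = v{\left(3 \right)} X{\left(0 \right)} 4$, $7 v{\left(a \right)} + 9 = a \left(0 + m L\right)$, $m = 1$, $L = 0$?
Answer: $\frac{2985984}{343} \approx 8705.5$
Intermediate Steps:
$v{\left(a \right)} = - \frac{9}{7}$ ($v{\left(a \right)} = - \frac{9}{7} + \frac{a \left(0 + 1 \cdot 0\right)}{7} = - \frac{9}{7} + \frac{a \left(0 + 0\right)}{7} = - \frac{9}{7} + \frac{a 0}{7} = - \frac{9}{7} + \frac{1}{7} \cdot 0 = - \frac{9}{7} + 0 = - \frac{9}{7}$)
$t = \frac{144}{7}$ ($t = \left(- \frac{9}{7}\right) \left(-4\right) 4 = \frac{36}{7} \cdot 4 = \frac{144}{7} \approx 20.571$)
$t^{3} = \left(\frac{144}{7}\right)^{3} = \frac{2985984}{343}$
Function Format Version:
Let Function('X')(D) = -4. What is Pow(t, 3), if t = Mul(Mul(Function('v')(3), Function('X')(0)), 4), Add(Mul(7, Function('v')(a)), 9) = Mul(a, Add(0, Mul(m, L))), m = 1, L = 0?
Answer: Rational(2985984, 343) ≈ 8705.5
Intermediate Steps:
Function('v')(a) = Rational(-9, 7) (Function('v')(a) = Add(Rational(-9, 7), Mul(Rational(1, 7), Mul(a, Add(0, Mul(1, 0))))) = Add(Rational(-9, 7), Mul(Rational(1, 7), Mul(a, Add(0, 0)))) = Add(Rational(-9, 7), Mul(Rational(1, 7), Mul(a, 0))) = Add(Rational(-9, 7), Mul(Rational(1, 7), 0)) = Add(Rational(-9, 7), 0) = Rational(-9, 7))
t = Rational(144, 7) (t = Mul(Mul(Rational(-9, 7), -4), 4) = Mul(Rational(36, 7), 4) = Rational(144, 7) ≈ 20.571)
Pow(t, 3) = Pow(Rational(144, 7), 3) = Rational(2985984, 343)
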